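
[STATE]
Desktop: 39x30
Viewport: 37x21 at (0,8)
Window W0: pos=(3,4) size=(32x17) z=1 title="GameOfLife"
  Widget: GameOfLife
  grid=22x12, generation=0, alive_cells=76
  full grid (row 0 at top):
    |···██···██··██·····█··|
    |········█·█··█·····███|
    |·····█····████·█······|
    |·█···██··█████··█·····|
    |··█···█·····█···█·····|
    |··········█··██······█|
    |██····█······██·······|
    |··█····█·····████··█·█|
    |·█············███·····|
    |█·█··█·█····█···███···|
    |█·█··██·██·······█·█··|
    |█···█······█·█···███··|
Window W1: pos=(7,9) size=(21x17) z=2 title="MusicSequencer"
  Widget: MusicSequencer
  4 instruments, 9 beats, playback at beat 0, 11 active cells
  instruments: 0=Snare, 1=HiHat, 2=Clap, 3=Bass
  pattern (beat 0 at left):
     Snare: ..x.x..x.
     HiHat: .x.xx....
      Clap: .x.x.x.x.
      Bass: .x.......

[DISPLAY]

   ┃···██···██··██·····█··        ┃  
   ┃···┏━━━━━━━━━━━━━━━━━━━┓      ┃  
   ┃···┃ MusicSequencer    ┃      ┃  
   ┃·█·┠───────────────────┨      ┃  
   ┃··█┃      ▼12345678    ┃      ┃  
   ┃···┃ Snare··█·█··█·    ┃      ┃  
   ┃██·┃ HiHat·█·██····    ┃      ┃  
   ┃··█┃  Clap·█·█·█·█·    ┃      ┃  
   ┃·█·┃  Bass·█·······    ┃      ┃  
   ┃█·█┃                   ┃      ┃  
   ┃█·█┃                   ┃      ┃  
   ┃█··┃                   ┃      ┃  
   ┗━━━┃                   ┃━━━━━━┛  
       ┃                   ┃         
       ┃                   ┃         
       ┃                   ┃         
       ┃                   ┃         
       ┗━━━━━━━━━━━━━━━━━━━┛         
                                     
                                     
                                     


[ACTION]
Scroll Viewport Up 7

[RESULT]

                                     
                                     
                                     
   ┏━━━━━━━━━━━━━━━━━━━━━━━━━━━━━━┓  
   ┃ GameOfLife                   ┃  
   ┠──────────────────────────────┨  
   ┃Gen: 0                        ┃  
   ┃···██···██··██·····█··        ┃  
   ┃···┏━━━━━━━━━━━━━━━━━━━┓      ┃  
   ┃···┃ MusicSequencer    ┃      ┃  
   ┃·█·┠───────────────────┨      ┃  
   ┃··█┃      ▼12345678    ┃      ┃  
   ┃···┃ Snare··█·█··█·    ┃      ┃  
   ┃██·┃ HiHat·█·██····    ┃      ┃  
   ┃··█┃  Clap·█·█·█·█·    ┃      ┃  
   ┃·█·┃  Bass·█·······    ┃      ┃  
   ┃█·█┃                   ┃      ┃  
   ┃█·█┃                   ┃      ┃  
   ┃█··┃                   ┃      ┃  
   ┗━━━┃                   ┃━━━━━━┛  
       ┃                   ┃         


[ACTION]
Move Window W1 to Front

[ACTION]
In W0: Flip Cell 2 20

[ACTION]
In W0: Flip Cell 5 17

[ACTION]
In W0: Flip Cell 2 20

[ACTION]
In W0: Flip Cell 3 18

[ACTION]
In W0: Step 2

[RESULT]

                                     
                                     
                                     
   ┏━━━━━━━━━━━━━━━━━━━━━━━━━━━━━━┓  
   ┃ GameOfLife                   ┃  
   ┠──────────────────────────────┨  
   ┃Gen: 2                        ┃  
   ┃········██·········██·        ┃  
   ┃···┏━━━━━━━━━━━━━━━━━━━┓      ┃  
   ┃···┃ MusicSequencer    ┃      ┃  
   ┃···┠───────────────────┨      ┃  
   ┃···┃      ▼12345678    ┃      ┃  
   ┃···┃ Snare··█·█··█·    ┃      ┃  
   ┃███┃ HiHat·█·██····    ┃      ┃  
   ┃█·█┃  Clap·█·█·█·█·    ┃      ┃  
   ┃█·█┃  Bass·█·······    ┃      ┃  
   ┃█·█┃                   ┃      ┃  
   ┃█·█┃                   ┃      ┃  
   ┃···┃                   ┃      ┃  
   ┗━━━┃                   ┃━━━━━━┛  
       ┃                   ┃         


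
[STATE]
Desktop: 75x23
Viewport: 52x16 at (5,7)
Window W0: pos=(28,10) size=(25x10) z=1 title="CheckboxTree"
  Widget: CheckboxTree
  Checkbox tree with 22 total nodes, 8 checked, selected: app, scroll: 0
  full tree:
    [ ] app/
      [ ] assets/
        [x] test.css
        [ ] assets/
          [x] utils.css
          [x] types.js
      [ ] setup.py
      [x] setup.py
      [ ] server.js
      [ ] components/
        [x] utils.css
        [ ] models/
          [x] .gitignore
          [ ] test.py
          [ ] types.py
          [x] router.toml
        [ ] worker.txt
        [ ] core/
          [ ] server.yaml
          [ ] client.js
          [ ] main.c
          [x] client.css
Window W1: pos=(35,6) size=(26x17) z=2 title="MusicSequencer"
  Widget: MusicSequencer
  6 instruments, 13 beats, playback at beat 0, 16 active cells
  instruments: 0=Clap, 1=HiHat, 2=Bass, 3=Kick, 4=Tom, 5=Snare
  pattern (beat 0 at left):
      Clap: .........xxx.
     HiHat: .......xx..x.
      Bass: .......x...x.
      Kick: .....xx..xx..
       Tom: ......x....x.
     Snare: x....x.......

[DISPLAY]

                              ┃ MusicSequencer      
                              ┠─────────────────────
                              ┃      ▼123456789012  
                       ┏━━━━━━┃  Clap·········███·  
                       ┃ Check┃ HiHat·······██··█·  
                       ┠──────┃  Bass·······█···█·  
                       ┃>[-] a┃  Kick·····██··██··  
                       ┃   [x]┃   Tom······█····█·  
                       ┃     [┃ Snare█····█·······  
                       ┃     [┃                     
                       ┃      ┃                     
                       ┃      ┃                     
                       ┗━━━━━━┃                     
                              ┃                     
                              ┃                     
                              ┗━━━━━━━━━━━━━━━━━━━━━


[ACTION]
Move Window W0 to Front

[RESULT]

                              ┃ MusicSequencer      
                              ┠─────────────────────
                              ┃      ▼123456789012  
                       ┏━━━━━━━━━━━━━━━━━━━━━━━┓█·  
                       ┃ CheckboxTree          ┃█·  
                       ┠───────────────────────┨█·  
                       ┃>[-] app/              ┃··  
                       ┃   [x] assets/         ┃█·  
                       ┃     [x] test.css      ┃··  
                       ┃     [x] assets/       ┃    
                       ┃       [x] utils.css   ┃    
                       ┃       [x] types.js    ┃    
                       ┗━━━━━━━━━━━━━━━━━━━━━━━┛    
                              ┃                     
                              ┃                     
                              ┗━━━━━━━━━━━━━━━━━━━━━


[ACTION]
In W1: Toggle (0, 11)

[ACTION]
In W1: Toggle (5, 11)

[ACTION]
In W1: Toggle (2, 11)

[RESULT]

                              ┃ MusicSequencer      
                              ┠─────────────────────
                              ┃      ▼123456789012  
                       ┏━━━━━━━━━━━━━━━━━━━━━━━┓··  
                       ┃ CheckboxTree          ┃█·  
                       ┠───────────────────────┨··  
                       ┃>[-] app/              ┃··  
                       ┃   [x] assets/         ┃█·  
                       ┃     [x] test.css      ┃█·  
                       ┃     [x] assets/       ┃    
                       ┃       [x] utils.css   ┃    
                       ┃       [x] types.js    ┃    
                       ┗━━━━━━━━━━━━━━━━━━━━━━━┛    
                              ┃                     
                              ┃                     
                              ┗━━━━━━━━━━━━━━━━━━━━━


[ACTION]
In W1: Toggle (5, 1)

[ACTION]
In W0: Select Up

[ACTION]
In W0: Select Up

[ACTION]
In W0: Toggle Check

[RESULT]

                              ┃ MusicSequencer      
                              ┠─────────────────────
                              ┃      ▼123456789012  
                       ┏━━━━━━━━━━━━━━━━━━━━━━━┓··  
                       ┃ CheckboxTree          ┃█·  
                       ┠───────────────────────┨··  
                       ┃>[x] app/              ┃··  
                       ┃   [x] assets/         ┃█·  
                       ┃     [x] test.css      ┃█·  
                       ┃     [x] assets/       ┃    
                       ┃       [x] utils.css   ┃    
                       ┃       [x] types.js    ┃    
                       ┗━━━━━━━━━━━━━━━━━━━━━━━┛    
                              ┃                     
                              ┃                     
                              ┗━━━━━━━━━━━━━━━━━━━━━


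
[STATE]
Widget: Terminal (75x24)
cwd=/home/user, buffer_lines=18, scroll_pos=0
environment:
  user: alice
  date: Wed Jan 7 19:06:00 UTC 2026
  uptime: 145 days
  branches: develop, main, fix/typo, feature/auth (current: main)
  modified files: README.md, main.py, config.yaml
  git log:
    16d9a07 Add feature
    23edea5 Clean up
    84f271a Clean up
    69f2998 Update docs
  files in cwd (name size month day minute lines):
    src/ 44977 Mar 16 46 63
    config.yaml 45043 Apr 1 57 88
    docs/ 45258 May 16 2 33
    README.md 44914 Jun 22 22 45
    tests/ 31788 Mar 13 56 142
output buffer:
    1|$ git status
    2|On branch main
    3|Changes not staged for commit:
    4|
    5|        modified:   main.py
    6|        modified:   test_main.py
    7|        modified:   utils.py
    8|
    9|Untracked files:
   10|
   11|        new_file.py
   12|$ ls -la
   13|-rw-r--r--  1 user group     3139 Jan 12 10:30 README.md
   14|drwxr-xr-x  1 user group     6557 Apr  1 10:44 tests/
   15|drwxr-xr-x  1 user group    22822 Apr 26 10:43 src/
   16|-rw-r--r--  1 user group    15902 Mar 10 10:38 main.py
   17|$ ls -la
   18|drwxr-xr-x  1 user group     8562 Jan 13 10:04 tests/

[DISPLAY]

$ git status                                                               
On branch main                                                             
Changes not staged for commit:                                             
                                                                           
        modified:   main.py                                                
        modified:   test_main.py                                           
        modified:   utils.py                                               
                                                                           
Untracked files:                                                           
                                                                           
        new_file.py                                                        
$ ls -la                                                                   
-rw-r--r--  1 user group     3139 Jan 12 10:30 README.md                   
drwxr-xr-x  1 user group     6557 Apr  1 10:44 tests/                      
drwxr-xr-x  1 user group    22822 Apr 26 10:43 src/                        
-rw-r--r--  1 user group    15902 Mar 10 10:38 main.py                     
$ ls -la                                                                   
drwxr-xr-x  1 user group     8562 Jan 13 10:04 tests/                      
$ █                                                                        
                                                                           
                                                                           
                                                                           
                                                                           
                                                                           


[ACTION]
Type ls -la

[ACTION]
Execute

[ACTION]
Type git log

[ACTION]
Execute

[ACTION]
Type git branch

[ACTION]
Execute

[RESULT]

$ ls -la                                                                   
-rw-r--r--  1 user group     3139 Jan 12 10:30 README.md                   
drwxr-xr-x  1 user group     6557 Apr  1 10:44 tests/                      
drwxr-xr-x  1 user group    22822 Apr 26 10:43 src/                        
-rw-r--r--  1 user group    15902 Mar 10 10:38 main.py                     
$ ls -la                                                                   
drwxr-xr-x  1 user group     8562 Jan 13 10:04 tests/                      
$ ls -la                                                                   
drwxr-xr-x  1 alice group    44977 Mar 16 10:46 src/                       
-rw-r--r--  1 alice group    45043 Apr  1 10:57 config.yaml                
drwxr-xr-x  1 alice group    45258 May 16 10:02 docs/                      
-rw-r--r--  1 alice group    44914 Jun 22 10:22 README.md                  
drwxr-xr-x  1 alice group    31788 Mar 13 10:56 tests/                     
$ git log                                                                  
16d9a07 Add feature                                                        
23edea5 Clean up                                                           
84f271a Clean up                                                           
69f2998 Update docs                                                        
$ git branch                                                               
  develop                                                                  
* main                                                                     
  fix/typo                                                                 
  feature/auth                                                             
$ █                                                                        


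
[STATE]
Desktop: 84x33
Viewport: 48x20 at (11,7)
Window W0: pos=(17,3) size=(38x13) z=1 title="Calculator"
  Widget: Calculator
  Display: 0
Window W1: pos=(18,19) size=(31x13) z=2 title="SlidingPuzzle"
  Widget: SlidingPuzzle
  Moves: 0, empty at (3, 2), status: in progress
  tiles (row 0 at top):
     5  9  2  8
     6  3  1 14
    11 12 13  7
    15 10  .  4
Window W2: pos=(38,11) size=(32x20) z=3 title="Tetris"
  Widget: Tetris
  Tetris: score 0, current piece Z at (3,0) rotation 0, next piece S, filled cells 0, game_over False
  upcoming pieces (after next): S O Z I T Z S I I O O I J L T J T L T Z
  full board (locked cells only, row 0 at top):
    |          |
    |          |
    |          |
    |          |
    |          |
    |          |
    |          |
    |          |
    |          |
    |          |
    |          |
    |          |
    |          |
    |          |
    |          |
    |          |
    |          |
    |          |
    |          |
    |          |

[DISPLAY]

      ┃┌───┬───┬───┬───┐                   ┃    
      ┃│ 7 │ 8 │ 9 │ ÷ │                   ┃    
      ┃├───┼───┼───┼───┤                   ┃    
      ┃│ 4 │ 5 │ 6 │ × │                   ┃    
      ┃├───┼───┼───┼───┤   ┏━━━━━━━━━━━━━━━━━━━━
      ┃│ 1 │ 2 │ 3 │ - │   ┃ Tetris             
      ┃├───┼───┼───┼───┤   ┠────────────────────
      ┃│ 0 │ . │ = │ + │   ┃          │Next:    
      ┗━━━━━━━━━━━━━━━━━━━━┃          │ ░░      
                           ┃          │░░       
                           ┃          │         
                           ┃          │         
       ┏━━━━━━━━━━━━━━━━━━━┃          │         
       ┃ SlidingPuzzle     ┃          │Score:   
       ┠───────────────────┃          │0        
       ┃┌────┬────┬────┬───┃          │         
       ┃│  5 │  9 │  2 │  8┃          │         
       ┃├────┼────┼────┼───┃          │         
       ┃│  6 │  3 │  1 │ 14┃          │         
       ┃├────┼────┼────┼───┃          │         


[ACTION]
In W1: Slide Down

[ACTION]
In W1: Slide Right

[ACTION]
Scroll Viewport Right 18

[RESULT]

─┬───┐                   ┃                      
 │ ÷ │                   ┃                      
─┼───┤                   ┃                      
 │ × │                   ┃                      
─┼───┤   ┏━━━━━━━━━━━━━━━━━━━━━━━━━━━━━━┓       
 │ - │   ┃ Tetris                       ┃       
─┼───┤   ┠──────────────────────────────┨       
 │ + │   ┃          │Next:              ┃       
━━━━━━━━━┃          │ ░░                ┃       
         ┃          │░░                 ┃       
         ┃          │                   ┃       
         ┃          │                   ┃       
━━━━━━━━━┃          │                   ┃       
zzle     ┃          │Score:             ┃       
─────────┃          │0                  ┃       
┬────┬───┃          │                   ┃       
│  2 │  8┃          │                   ┃       
┼────┼───┃          │                   ┃       
│  1 │ 14┃          │                   ┃       
┼────┼───┃          │                   ┃       


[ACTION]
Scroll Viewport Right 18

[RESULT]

                  ┃                             
                  ┃                             
                  ┃                             
                  ┃                             
  ┏━━━━━━━━━━━━━━━━━━━━━━━━━━━━━━┓              
  ┃ Tetris                       ┃              
  ┠──────────────────────────────┨              
  ┃          │Next:              ┃              
━━┃          │ ░░                ┃              
  ┃          │░░                 ┃              
  ┃          │                   ┃              
  ┃          │                   ┃              
━━┃          │                   ┃              
  ┃          │Score:             ┃              
──┃          │0                  ┃              
──┃          │                   ┃              
 8┃          │                   ┃              
──┃          │                   ┃              
14┃          │                   ┃              
──┃          │                   ┃              


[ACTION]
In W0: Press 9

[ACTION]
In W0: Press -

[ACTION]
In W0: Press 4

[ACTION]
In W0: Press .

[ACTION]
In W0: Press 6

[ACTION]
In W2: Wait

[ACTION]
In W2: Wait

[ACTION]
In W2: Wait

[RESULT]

                  ┃                             
                  ┃                             
                  ┃                             
                  ┃                             
  ┏━━━━━━━━━━━━━━━━━━━━━━━━━━━━━━┓              
  ┃ Tetris                       ┃              
  ┠──────────────────────────────┨              
  ┃    ▓▓    │Next:              ┃              
━━┃          │ ░░                ┃              
  ┃          │░░                 ┃              
  ┃          │                   ┃              
  ┃          │                   ┃              
━━┃          │                   ┃              
  ┃          │Score:             ┃              
──┃          │0                  ┃              
──┃          │                   ┃              
 8┃          │                   ┃              
──┃          │                   ┃              
14┃          │                   ┃              
──┃          │                   ┃              


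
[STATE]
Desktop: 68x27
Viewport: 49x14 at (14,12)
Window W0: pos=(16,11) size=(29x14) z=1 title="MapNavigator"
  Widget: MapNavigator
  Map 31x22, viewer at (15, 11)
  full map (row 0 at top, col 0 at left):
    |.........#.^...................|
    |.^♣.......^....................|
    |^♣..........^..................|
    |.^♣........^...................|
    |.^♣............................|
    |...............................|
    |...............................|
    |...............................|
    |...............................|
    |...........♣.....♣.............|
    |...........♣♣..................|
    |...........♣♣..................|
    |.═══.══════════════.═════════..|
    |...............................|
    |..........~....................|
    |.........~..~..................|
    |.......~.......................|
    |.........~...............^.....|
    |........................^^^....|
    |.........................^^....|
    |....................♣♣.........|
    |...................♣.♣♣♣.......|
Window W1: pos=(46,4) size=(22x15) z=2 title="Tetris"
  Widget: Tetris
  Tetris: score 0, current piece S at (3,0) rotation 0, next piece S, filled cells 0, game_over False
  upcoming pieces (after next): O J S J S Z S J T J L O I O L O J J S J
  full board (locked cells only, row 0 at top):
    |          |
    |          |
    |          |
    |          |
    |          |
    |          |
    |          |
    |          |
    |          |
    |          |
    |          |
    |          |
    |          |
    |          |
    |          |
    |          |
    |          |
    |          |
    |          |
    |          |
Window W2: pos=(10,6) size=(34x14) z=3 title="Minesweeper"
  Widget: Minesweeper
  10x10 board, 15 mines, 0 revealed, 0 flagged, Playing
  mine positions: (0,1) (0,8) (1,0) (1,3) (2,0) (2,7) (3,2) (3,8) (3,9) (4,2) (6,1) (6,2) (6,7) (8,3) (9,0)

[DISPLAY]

■■■■■■■                      ┃┃ ┃          │     
■■■■■■■                      ┃┨ ┃          │Score
■■■■■■■                      ┃┃ ┃          │0    
■■■■■■■                      ┃┃ ┃          │     
■■■■■■■                      ┃┃ ┃          │     
■■■■■■■                      ┃┃ ┃          │     
■■■■■■■                      ┃┃ ┗━━━━━━━━━━━━━━━━
━━━━━━━━━━━━━━━━━━━━━━━━━━━━━┛┃                  
  ┃══.══════════════.═════════┃                  
  ┃...........................┃                  
  ┃........~..................┃                  
  ┃.......~..~................┃                  
  ┗━━━━━━━━━━━━━━━━━━━━━━━━━━━┛                  
                                                 


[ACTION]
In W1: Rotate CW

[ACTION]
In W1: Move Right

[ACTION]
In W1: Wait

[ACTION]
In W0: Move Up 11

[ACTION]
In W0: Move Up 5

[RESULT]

■■■■■■■                      ┃┃ ┃          │     
■■■■■■■                      ┃┨ ┃          │Score
■■■■■■■                      ┃┃ ┃          │0    
■■■■■■■                      ┃┃ ┃          │     
■■■■■■■                      ┃┃ ┃          │     
■■■■■■■                      ┃┃ ┃          │     
■■■■■■■                      ┃┃ ┗━━━━━━━━━━━━━━━━
━━━━━━━━━━━━━━━━━━━━━━━━━━━━━┛┃                  
  ┃♣.......^..................┃                  
  ┃..........^................┃                  
  ┃♣........^.................┃                  
  ┃♣..........................┃                  
  ┗━━━━━━━━━━━━━━━━━━━━━━━━━━━┛                  
                                                 


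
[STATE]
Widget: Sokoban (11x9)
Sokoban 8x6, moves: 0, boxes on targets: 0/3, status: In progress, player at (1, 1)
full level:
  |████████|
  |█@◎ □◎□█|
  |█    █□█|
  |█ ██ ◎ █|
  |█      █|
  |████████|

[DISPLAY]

████████   
█@◎ □◎□█   
█    █□█   
█ ██ ◎ █   
█      █   
████████   
Moves: 0  0
           
           


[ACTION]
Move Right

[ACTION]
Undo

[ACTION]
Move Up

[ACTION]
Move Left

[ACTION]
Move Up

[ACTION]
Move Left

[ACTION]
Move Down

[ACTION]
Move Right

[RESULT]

████████   
█ ◎ □◎□█   
█ @  █□█   
█ ██ ◎ █   
█      █   
████████   
Moves: 2  0
           
           


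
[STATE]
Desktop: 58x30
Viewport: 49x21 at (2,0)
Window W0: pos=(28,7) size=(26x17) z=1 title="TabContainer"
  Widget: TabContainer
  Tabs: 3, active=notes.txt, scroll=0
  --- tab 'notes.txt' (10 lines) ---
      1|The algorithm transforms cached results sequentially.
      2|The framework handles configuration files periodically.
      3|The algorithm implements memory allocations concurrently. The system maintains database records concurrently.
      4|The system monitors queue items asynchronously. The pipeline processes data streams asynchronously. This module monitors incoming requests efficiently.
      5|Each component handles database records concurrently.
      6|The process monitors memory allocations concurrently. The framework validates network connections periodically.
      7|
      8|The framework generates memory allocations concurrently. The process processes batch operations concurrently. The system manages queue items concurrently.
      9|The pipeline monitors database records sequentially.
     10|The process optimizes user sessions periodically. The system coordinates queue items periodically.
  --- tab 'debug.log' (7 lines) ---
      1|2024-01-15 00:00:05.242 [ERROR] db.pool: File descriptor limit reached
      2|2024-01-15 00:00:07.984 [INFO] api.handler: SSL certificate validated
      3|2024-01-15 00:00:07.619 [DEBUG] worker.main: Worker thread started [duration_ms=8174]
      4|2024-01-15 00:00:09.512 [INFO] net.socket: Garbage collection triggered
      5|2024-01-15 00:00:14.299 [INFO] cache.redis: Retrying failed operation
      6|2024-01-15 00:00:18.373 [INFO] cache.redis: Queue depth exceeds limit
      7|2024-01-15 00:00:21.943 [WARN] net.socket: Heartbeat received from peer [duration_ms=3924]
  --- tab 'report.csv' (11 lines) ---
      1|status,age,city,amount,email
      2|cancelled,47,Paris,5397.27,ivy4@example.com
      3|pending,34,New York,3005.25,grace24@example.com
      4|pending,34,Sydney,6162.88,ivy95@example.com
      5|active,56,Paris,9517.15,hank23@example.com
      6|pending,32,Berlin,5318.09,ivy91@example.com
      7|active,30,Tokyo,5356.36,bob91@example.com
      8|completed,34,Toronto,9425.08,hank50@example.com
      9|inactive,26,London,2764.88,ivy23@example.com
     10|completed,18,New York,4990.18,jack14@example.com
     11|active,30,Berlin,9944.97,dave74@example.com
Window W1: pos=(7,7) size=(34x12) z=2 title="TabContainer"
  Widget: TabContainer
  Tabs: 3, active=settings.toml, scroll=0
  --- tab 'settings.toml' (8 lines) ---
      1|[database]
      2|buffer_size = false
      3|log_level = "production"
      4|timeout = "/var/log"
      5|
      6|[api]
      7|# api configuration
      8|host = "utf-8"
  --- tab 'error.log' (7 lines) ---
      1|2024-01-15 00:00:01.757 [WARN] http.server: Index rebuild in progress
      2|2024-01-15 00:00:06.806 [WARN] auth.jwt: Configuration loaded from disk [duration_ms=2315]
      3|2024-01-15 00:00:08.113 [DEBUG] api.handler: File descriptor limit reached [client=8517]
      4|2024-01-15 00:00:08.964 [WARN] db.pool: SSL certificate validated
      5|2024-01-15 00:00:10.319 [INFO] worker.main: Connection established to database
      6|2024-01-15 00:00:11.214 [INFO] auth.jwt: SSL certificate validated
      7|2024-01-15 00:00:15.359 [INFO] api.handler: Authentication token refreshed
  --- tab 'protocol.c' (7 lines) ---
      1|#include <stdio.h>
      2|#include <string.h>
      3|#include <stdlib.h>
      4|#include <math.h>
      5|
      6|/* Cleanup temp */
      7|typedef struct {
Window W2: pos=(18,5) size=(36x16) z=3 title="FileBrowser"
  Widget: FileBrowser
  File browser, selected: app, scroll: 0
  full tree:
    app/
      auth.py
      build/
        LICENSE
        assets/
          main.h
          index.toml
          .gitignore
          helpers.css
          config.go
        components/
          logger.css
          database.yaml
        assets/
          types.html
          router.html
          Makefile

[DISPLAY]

                                                 
                                                 
                                                 
                                                 
                                                 
                ┏━━━━━━━━━━━━━━━━━━━━━━━━━━━━━━━━
                ┃ FileBrowser                    
     ┏━━━━━━━━━━┠────────────────────────────────
     ┃ TabContai┃> [-] app/                      
     ┠──────────┃    auth.py                     
     ┃[settings.┃    [+] build/                  
     ┃──────────┃                                
     ┃[database]┃                                
     ┃buffer_siz┃                                
     ┃log_level ┃                                
     ┃timeout = ┃                                
     ┃          ┃                                
     ┃[api]     ┃                                
     ┗━━━━━━━━━━┃                                
                ┃                                
                ┗━━━━━━━━━━━━━━━━━━━━━━━━━━━━━━━━


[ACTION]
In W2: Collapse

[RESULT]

                                                 
                                                 
                                                 
                                                 
                                                 
                ┏━━━━━━━━━━━━━━━━━━━━━━━━━━━━━━━━
                ┃ FileBrowser                    
     ┏━━━━━━━━━━┠────────────────────────────────
     ┃ TabContai┃> [+] app/                      
     ┠──────────┃                                
     ┃[settings.┃                                
     ┃──────────┃                                
     ┃[database]┃                                
     ┃buffer_siz┃                                
     ┃log_level ┃                                
     ┃timeout = ┃                                
     ┃          ┃                                
     ┃[api]     ┃                                
     ┗━━━━━━━━━━┃                                
                ┃                                
                ┗━━━━━━━━━━━━━━━━━━━━━━━━━━━━━━━━


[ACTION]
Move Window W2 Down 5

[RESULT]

                                                 
                                                 
                                                 
                                                 
                                                 
                                                 
                                                 
     ┏━━━━━━━━━━━━━━━━━━━━━━━━━━━━━━━━┓━━━━━━━━━━
     ┃ TabContainer                   ┃r         
     ┠────────────────────────────────┨──────────
     ┃[settings.┏━━━━━━━━━━━━━━━━━━━━━━━━━━━━━━━━
     ┃──────────┃ FileBrowser                    
     ┃[database]┠────────────────────────────────
     ┃buffer_siz┃> [+] app/                      
     ┃log_level ┃                                
     ┃timeout = ┃                                
     ┃          ┃                                
     ┃[api]     ┃                                
     ┗━━━━━━━━━━┃                                
                ┃                                
                ┃                                


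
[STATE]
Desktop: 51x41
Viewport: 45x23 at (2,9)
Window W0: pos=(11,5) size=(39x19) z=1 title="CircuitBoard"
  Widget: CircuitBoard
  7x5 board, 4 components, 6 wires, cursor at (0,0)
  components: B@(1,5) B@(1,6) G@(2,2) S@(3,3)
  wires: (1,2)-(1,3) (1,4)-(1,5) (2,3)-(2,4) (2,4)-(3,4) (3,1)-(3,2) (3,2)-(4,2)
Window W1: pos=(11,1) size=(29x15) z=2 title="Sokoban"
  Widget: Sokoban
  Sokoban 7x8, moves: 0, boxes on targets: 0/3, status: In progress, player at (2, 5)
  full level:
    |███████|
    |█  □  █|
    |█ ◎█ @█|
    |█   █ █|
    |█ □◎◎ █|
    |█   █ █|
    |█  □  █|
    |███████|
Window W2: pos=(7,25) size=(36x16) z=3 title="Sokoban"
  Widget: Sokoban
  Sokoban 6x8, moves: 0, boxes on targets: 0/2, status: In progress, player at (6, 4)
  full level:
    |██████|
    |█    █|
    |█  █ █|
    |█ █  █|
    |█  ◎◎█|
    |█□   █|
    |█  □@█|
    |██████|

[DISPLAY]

         ┃█   █ █                    ┃       
         ┃█  □  █                    ┃       
         ┃███████                    ┃B      
         ┃Moves: 0  0/3              ┃       
         ┃                           ┃       
         ┃                           ┃       
         ┗━━━━━━━━━━━━━━━━━━━━━━━━━━━┛       
         ┃            │                      
         ┃4           ·                      
         ┃Cursor: (0,0)                      
         ┃                                   
         ┃                                   
         ┃                                   
         ┃                                   
         ┗━━━━━━━━━━━━━━━━━━━━━━━━━━━━━━━━━━━
                                             
     ┏━━━━━━━━━━━━━━━━━━━━━━━━━━━━━━━━━━┓    
     ┃ Sokoban                          ┃    
     ┠──────────────────────────────────┨    
     ┃██████                            ┃    
     ┃█    █                            ┃    
     ┃█  █ █                            ┃    
     ┃█ █  █                            ┃    


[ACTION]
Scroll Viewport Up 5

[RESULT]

         ┃███████                    ┃       
         ┃█  □  █                    ┃━━━━━━━
         ┃█ ◎█ @█                    ┃       
         ┃█   █ █                    ┃───────
         ┃█ □◎◎ █                    ┃       
         ┃█   █ █                    ┃       
         ┃█  □  █                    ┃       
         ┃███████                    ┃B      
         ┃Moves: 0  0/3              ┃       
         ┃                           ┃       
         ┃                           ┃       
         ┗━━━━━━━━━━━━━━━━━━━━━━━━━━━┛       
         ┃            │                      
         ┃4           ·                      
         ┃Cursor: (0,0)                      
         ┃                                   
         ┃                                   
         ┃                                   
         ┃                                   
         ┗━━━━━━━━━━━━━━━━━━━━━━━━━━━━━━━━━━━
                                             
     ┏━━━━━━━━━━━━━━━━━━━━━━━━━━━━━━━━━━┓    
     ┃ Sokoban                          ┃    


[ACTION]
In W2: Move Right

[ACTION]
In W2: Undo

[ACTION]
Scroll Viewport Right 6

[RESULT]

     ┃███████                    ┃           
     ┃█  □  █                    ┃━━━━━━━━━┓ 
     ┃█ ◎█ @█                    ┃         ┃ 
     ┃█   █ █                    ┃─────────┨ 
     ┃█ □◎◎ █                    ┃         ┃ 
     ┃█   █ █                    ┃         ┃ 
     ┃█  □  █                    ┃         ┃ 
     ┃███████                    ┃B        ┃ 
     ┃Moves: 0  0/3              ┃         ┃ 
     ┃                           ┃         ┃ 
     ┃                           ┃         ┃ 
     ┗━━━━━━━━━━━━━━━━━━━━━━━━━━━┛         ┃ 
     ┃            │                        ┃ 
     ┃4           ·                        ┃ 
     ┃Cursor: (0,0)                        ┃ 
     ┃                                     ┃ 
     ┃                                     ┃ 
     ┃                                     ┃ 
     ┃                                     ┃ 
     ┗━━━━━━━━━━━━━━━━━━━━━━━━━━━━━━━━━━━━━┛ 
                                             
 ┏━━━━━━━━━━━━━━━━━━━━━━━━━━━━━━━━━━┓        
 ┃ Sokoban                          ┃        
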